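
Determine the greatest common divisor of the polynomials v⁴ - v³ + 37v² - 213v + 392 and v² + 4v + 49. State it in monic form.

v² + 4v + 49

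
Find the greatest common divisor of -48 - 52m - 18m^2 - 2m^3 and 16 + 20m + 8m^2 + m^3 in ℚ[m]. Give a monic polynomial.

By polynomial division,
  -2m^3 - 18m^2 - 52m - 48 = (-2)(m^3 + 8m^2 + 20m + 16) + (-2m^2 - 12m - 16)
  m^3 + 8m^2 + 20m + 16 = (-(1/2)m - 1)(-2m^2 - 12m - 16) + (0)
Last nonzero remainder: -2m^2 - 12m - 16. Dividing through by -2 gives the monic gcd m^2 + 6m + 8.

8 + 6m + m^2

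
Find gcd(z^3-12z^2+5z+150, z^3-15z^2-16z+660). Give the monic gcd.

Euclidean algorithm in ℚ[z]:
  z^3-12z^2+5z+150 = (z^3-15z^2-16z+660) + (3z^2+21z-510)
  z^3-15z^2-16z+660 = ((1/3)z-22/3)(3z^2+21z-510) + (308z-3080)
  3z^2+21z-510 = ((3/308)z+51/308)(308z-3080) + (0)
Last nonzero remainder: 308z-3080. Dividing through by 308 gives the monic gcd z-10.

z-10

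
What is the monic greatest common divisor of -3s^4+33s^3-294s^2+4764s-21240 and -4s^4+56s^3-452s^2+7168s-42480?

s^3-5s^2+68s-1180

Euclidean algorithm in ℚ[s]:
  -3s^4+33s^3-294s^2+4764s-21240 = (3/4)(-4s^4+56s^3-452s^2+7168s-42480) + (-9s^3+45s^2-612s+10620)
  -4s^4+56s^3-452s^2+7168s-42480 = ((4/9)s-4)(-9s^3+45s^2-612s+10620) + (0)
Last nonzero remainder: -9s^3+45s^2-612s+10620. Dividing through by -9 gives the monic gcd s^3-5s^2+68s-1180.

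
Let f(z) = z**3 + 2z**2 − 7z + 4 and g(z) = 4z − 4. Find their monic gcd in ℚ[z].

Repeated division with remainder:
  z**3 + 2z**2 − 7z + 4 = ((1/4)z**2 + (3/4)z − 1)(4z − 4) + (0)
Last nonzero remainder: 4z − 4. Dividing through by 4 gives the monic gcd z − 1.

z − 1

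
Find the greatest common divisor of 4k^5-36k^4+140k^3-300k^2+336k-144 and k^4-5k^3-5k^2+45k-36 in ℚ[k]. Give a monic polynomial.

k^2-4k+3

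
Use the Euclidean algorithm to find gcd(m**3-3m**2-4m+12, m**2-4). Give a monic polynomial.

m**2-4

Repeated division with remainder:
  m**3-3m**2-4m+12 = (m-3)(m**2-4) + (0)
The last nonzero remainder m**2-4 is already monic.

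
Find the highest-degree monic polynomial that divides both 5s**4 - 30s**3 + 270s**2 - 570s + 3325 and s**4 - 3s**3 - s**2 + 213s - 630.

s**2 - 6s + 35

Euclidean algorithm in ℚ[s]:
  5s**4 - 30s**3 + 270s**2 - 570s + 3325 = (5)(s**4 - 3s**3 - s**2 + 213s - 630) + (-15s**3 + 275s**2 - 1635s + 6475)
  s**4 - 3s**3 - s**2 + 213s - 630 = (-(1/15)s - 46/45)(-15s**3 + 275s**2 - 1635s + 6475) + ((1540/9)s**2 - (3080/3)s + 53900/9)
  -15s**3 + 275s**2 - 1635s + 6475 = (-(27/308)s + 333/308)((1540/9)s**2 - (3080/3)s + 53900/9) + (0)
Last nonzero remainder: (1540/9)s**2 - (3080/3)s + 53900/9. Dividing through by 1540/9 gives the monic gcd s**2 - 6s + 35.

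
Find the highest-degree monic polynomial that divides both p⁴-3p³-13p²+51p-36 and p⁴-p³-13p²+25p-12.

p³-13p+12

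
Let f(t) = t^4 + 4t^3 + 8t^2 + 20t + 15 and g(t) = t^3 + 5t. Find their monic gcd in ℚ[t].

t^2 + 5

By polynomial division,
  t^4 + 4t^3 + 8t^2 + 20t + 15 = (t + 4)(t^3 + 5t) + (3t^2 + 15)
  t^3 + 5t = ((1/3)t)(3t^2 + 15) + (0)
Last nonzero remainder: 3t^2 + 15. Dividing through by 3 gives the monic gcd t^2 + 5.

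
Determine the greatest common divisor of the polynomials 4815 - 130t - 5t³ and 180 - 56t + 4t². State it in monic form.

-9 + t

Repeated division with remainder:
  -5t³ - 130t + 4815 = (-(5/4)t - 35/2)(4t² - 56t + 180) + (-885t + 7965)
  4t² - 56t + 180 = (-(4/885)t + 4/177)(-885t + 7965) + (0)
Last nonzero remainder: -885t + 7965. Dividing through by -885 gives the monic gcd t - 9.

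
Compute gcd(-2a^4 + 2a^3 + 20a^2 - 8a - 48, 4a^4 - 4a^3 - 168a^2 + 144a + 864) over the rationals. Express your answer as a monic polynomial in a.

a^2 - a - 6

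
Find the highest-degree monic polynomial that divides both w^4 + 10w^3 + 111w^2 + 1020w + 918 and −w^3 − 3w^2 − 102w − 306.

Repeated division with remainder:
  w^4 + 10w^3 + 111w^2 + 1020w + 918 = (−w − 7)(−w^3 − 3w^2 − 102w − 306) + (−12w^2 − 1224)
  −w^3 − 3w^2 − 102w − 306 = ((1/12)w + 1/4)(−12w^2 − 1224) + (0)
Last nonzero remainder: −12w^2 − 1224. Dividing through by −12 gives the monic gcd w^2 + 102.

w^2 + 102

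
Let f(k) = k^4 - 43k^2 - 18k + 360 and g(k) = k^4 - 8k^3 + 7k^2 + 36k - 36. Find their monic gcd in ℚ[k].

k^2 - 9k + 18

Euclidean algorithm in ℚ[k]:
  k^4 - 43k^2 - 18k + 360 = (k^4 - 8k^3 + 7k^2 + 36k - 36) + (8k^3 - 50k^2 - 54k + 396)
  k^4 - 8k^3 + 7k^2 + 36k - 36 = ((1/8)k - 7/32)(8k^3 - 50k^2 - 54k + 396) + ((45/16)k^2 - (405/16)k + 405/8)
  8k^3 - 50k^2 - 54k + 396 = ((128/45)k + 352/45)((45/16)k^2 - (405/16)k + 405/8) + (0)
Last nonzero remainder: (45/16)k^2 - (405/16)k + 405/8. Dividing through by 45/16 gives the monic gcd k^2 - 9k + 18.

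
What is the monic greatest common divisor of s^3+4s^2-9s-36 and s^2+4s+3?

Repeated division with remainder:
  s^3+4s^2-9s-36 = (s)(s^2+4s+3) + (-12s-36)
  s^2+4s+3 = (-(1/12)s-1/12)(-12s-36) + (0)
Last nonzero remainder: -12s-36. Dividing through by -12 gives the monic gcd s+3.

s+3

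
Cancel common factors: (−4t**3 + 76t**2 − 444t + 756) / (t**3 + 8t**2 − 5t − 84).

(−4t**2 + 64t − 252)/(t**2 + 11t + 28)

Repeated division with remainder:
  −4t**3 + 76t**2 − 444t + 756 = (−4)(t**3 + 8t**2 − 5t − 84) + (108t**2 − 464t + 420)
  t**3 + 8t**2 − 5t − 84 = ((1/108)t + 83/729)(108t**2 − 464t + 420) + ((32032/729)t − 32032/243)
  108t**2 − 464t + 420 = ((19683/8008)t − 3645/1144)((32032/729)t − 32032/243) + (0)
Last nonzero remainder: (32032/729)t − 32032/243. Dividing through by 32032/729 gives the monic gcd t − 3.
Cancel t − 3 from numerator and denominator to get the reduced form.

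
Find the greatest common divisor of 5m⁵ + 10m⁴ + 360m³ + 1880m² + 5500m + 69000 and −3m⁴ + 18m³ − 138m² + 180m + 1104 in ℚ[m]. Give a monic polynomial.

By polynomial division,
  5m⁵ + 10m⁴ + 360m³ + 1880m² + 5500m + 69000 = (−(5/3)m − 40/3)(−3m⁴ + 18m³ − 138m² + 180m + 1104) + (370m³ + 340m² + 9740m + 83720)
  −3m⁴ + 18m³ − 138m² + 180m + 1104 = (−(3/370)m + 384/6845)(370m³ + 340m² + 9740m + 83720) + (−(106920/1369)m² + (427680/1369)m − 4918320/1369)
  370m³ + 340m² + 9740m + 83720 = (−(50653/10692)m − 124579/5346)(−(106920/1369)m² + (427680/1369)m − 4918320/1369) + (0)
Last nonzero remainder: −(106920/1369)m² + (427680/1369)m − 4918320/1369. Dividing through by −106920/1369 gives the monic gcd m² − 4m + 46.

m² − 4m + 46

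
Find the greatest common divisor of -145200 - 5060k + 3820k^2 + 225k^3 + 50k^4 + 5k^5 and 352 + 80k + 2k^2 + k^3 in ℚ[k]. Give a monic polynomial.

88 - 2k + k^2

Apply the Euclidean algorithm:
  5k^5 + 50k^4 + 225k^3 + 3820k^2 - 5060k - 145200 = (5k^2 + 40k - 255)(k^3 + 2k^2 + 80k + 352) + (-630k^2 + 1260k - 55440)
  k^3 + 2k^2 + 80k + 352 = (-(1/630)k - 2/315)(-630k^2 + 1260k - 55440) + (0)
Last nonzero remainder: -630k^2 + 1260k - 55440. Dividing through by -630 gives the monic gcd k^2 - 2k + 88.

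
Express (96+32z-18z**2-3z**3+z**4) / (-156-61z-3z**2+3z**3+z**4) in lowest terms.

(-8-2z+z**2)/(13+4z+z**2)

By polynomial division,
  z**4-3z**3-18z**2+32z+96 = (z**4+3z**3-3z**2-61z-156) + (-6z**3-15z**2+93z+252)
  z**4+3z**3-3z**2-61z-156 = (-(1/6)z-1/12)(-6z**3-15z**2+93z+252) + ((45/4)z**2-(45/4)z-135)
  -6z**3-15z**2+93z+252 = (-(8/15)z-28/15)((45/4)z**2-(45/4)z-135) + (0)
Last nonzero remainder: (45/4)z**2-(45/4)z-135. Dividing through by 45/4 gives the monic gcd z**2-z-12.
Cancel z**2-z-12 from numerator and denominator to get the reduced form.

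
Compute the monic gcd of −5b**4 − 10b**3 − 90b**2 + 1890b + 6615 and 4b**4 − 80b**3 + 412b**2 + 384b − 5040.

Euclidean algorithm in ℚ[b]:
  −5b**4 − 10b**3 − 90b**2 + 1890b + 6615 = (−5/4)(4b**4 − 80b**3 + 412b**2 + 384b − 5040) + (−110b**3 + 425b**2 + 2370b + 315)
  4b**4 − 80b**3 + 412b**2 + 384b − 5040 = (−(2/55)b + 71/121)(−110b**3 + 425b**2 + 2370b + 315) + ((30105/121)b**2 − (120420/121)b − 632205/121)
  −110b**3 + 425b**2 + 2370b + 315 = (−(2662/6021)b − 121/2007)((30105/121)b**2 − (120420/121)b − 632205/121) + (0)
Last nonzero remainder: (30105/121)b**2 − (120420/121)b − 632205/121. Dividing through by 30105/121 gives the monic gcd b**2 − 4b − 21.

b**2 − 4b − 21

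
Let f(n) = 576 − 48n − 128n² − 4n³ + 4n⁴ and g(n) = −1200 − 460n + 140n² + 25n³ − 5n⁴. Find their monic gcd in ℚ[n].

Repeated division with remainder:
  4n⁴ − 4n³ − 128n² − 48n + 576 = (−4/5)(−5n⁴ + 25n³ + 140n² − 460n − 1200) + (16n³ − 16n² − 416n − 384)
  −5n⁴ + 25n³ + 140n² − 460n − 1200 = (−(5/16)n + 5/4)(16n³ − 16n² − 416n − 384) + (30n² − 60n − 720)
  16n³ − 16n² − 416n − 384 = ((8/15)n + 8/15)(30n² − 60n − 720) + (0)
Last nonzero remainder: 30n² − 60n − 720. Dividing through by 30 gives the monic gcd n² − 2n − 24.

−24 − 2n + n²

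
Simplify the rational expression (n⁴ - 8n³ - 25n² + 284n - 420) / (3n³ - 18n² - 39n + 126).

(n² + n - 30)/(3n + 9)

Apply the Euclidean algorithm:
  n⁴ - 8n³ - 25n² + 284n - 420 = ((1/3)n - 2/3)(3n³ - 18n² - 39n + 126) + (-24n² + 216n - 336)
  3n³ - 18n² - 39n + 126 = (-(1/8)n - 3/8)(-24n² + 216n - 336) + (0)
Last nonzero remainder: -24n² + 216n - 336. Dividing through by -24 gives the monic gcd n² - 9n + 14.
Cancel n² - 9n + 14 from numerator and denominator to get the reduced form.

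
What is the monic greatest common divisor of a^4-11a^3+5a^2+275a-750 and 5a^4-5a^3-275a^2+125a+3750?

Repeated division with remainder:
  a^4-11a^3+5a^2+275a-750 = (1/5)(5a^4-5a^3-275a^2+125a+3750) + (-10a^3+60a^2+250a-1500)
  5a^4-5a^3-275a^2+125a+3750 = (-(1/2)a-5/2)(-10a^3+60a^2+250a-1500) + (0)
Last nonzero remainder: -10a^3+60a^2+250a-1500. Dividing through by -10 gives the monic gcd a^3-6a^2-25a+150.

a^3-6a^2-25a+150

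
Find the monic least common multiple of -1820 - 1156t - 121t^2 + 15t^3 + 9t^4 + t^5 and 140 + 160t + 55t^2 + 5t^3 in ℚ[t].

-3640 - 4132t - 1398t^2 - 91t^3 + 33t^4 + 11t^5 + t^6

Euclidean algorithm in ℚ[t]:
  t^5 + 9t^4 + 15t^3 - 121t^2 - 1156t - 1820 = ((1/5)t^2 - (2/5)t + 1)(5t^3 + 55t^2 + 160t + 140) + (-140t^2 - 1260t - 1960)
  5t^3 + 55t^2 + 160t + 140 = (-(1/28)t - 1/14)(-140t^2 - 1260t - 1960) + (0)
Last nonzero remainder: -140t^2 - 1260t - 1960. Dividing through by -140 gives the monic gcd t^2 + 9t + 14.
Then lcm(f, g) = f·g / gcd(f, g); expanding and making the result monic gives the answer.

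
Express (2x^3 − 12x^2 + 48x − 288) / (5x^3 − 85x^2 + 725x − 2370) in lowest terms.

(2x^2 + 48)/(5x^2 − 55x + 395)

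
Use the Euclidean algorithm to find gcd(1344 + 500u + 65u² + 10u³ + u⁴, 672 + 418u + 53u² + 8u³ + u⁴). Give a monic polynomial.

336 + 41u + 6u² + u³

Euclidean algorithm in ℚ[u]:
  u⁴ + 10u³ + 65u² + 500u + 1344 = (u⁴ + 8u³ + 53u² + 418u + 672) + (2u³ + 12u² + 82u + 672)
  u⁴ + 8u³ + 53u² + 418u + 672 = ((1/2)u + 1)(2u³ + 12u² + 82u + 672) + (0)
Last nonzero remainder: 2u³ + 12u² + 82u + 672. Dividing through by 2 gives the monic gcd u³ + 6u² + 41u + 336.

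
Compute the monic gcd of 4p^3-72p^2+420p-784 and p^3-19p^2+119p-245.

p^2-14p+49

Repeated division with remainder:
  4p^3-72p^2+420p-784 = (4)(p^3-19p^2+119p-245) + (4p^2-56p+196)
  p^3-19p^2+119p-245 = ((1/4)p-5/4)(4p^2-56p+196) + (0)
Last nonzero remainder: 4p^2-56p+196. Dividing through by 4 gives the monic gcd p^2-14p+49.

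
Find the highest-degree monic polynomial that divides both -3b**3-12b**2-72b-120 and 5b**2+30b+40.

b+2

Repeated division with remainder:
  -3b**3-12b**2-72b-120 = (-(3/5)b+6/5)(5b**2+30b+40) + (-84b-168)
  5b**2+30b+40 = (-(5/84)b-5/21)(-84b-168) + (0)
Last nonzero remainder: -84b-168. Dividing through by -84 gives the monic gcd b+2.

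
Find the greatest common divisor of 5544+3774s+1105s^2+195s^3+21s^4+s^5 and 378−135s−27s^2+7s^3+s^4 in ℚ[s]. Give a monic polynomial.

Apply the Euclidean algorithm:
  s^5+21s^4+195s^3+1105s^2+3774s+5544 = (s+14)(s^4+7s^3−27s^2−135s+378) + (124s^3+1618s^2+5286s+252)
  s^4+7s^3−27s^2−135s+378 = ((1/124)s−375/7688)(124s^3+1618s^2+5286s+252) + ((35721/3844)s^2+(464373/3844)s+750141/1922)
  124s^3+1618s^2+5286s+252 = ((476656/35721)s+7688/11907)((35721/3844)s^2+(464373/3844)s+750141/1922) + (0)
Last nonzero remainder: (35721/3844)s^2+(464373/3844)s+750141/1922. Dividing through by 35721/3844 gives the monic gcd s^2+13s+42.

42+13s+s^2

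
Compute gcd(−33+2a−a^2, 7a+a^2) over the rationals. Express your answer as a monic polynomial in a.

1

Euclidean algorithm in ℚ[a]:
  −a^2+2a−33 = (−1)(a^2+7a) + (9a−33)
  a^2+7a = ((1/9)a+32/27)(9a−33) + (352/9)
  9a−33 = ((81/352)a−27/32)(352/9) + (0)
The last nonzero remainder is the constant 352/9, so the polynomials are coprime and gcd = 1.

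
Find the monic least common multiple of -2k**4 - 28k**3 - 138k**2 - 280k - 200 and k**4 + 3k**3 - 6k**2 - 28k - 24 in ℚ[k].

k**6 + 13k**5 + 49k**4 - 13k**3 - 454k**2 - 940k - 600

Repeated division with remainder:
  -2k**4 - 28k**3 - 138k**2 - 280k - 200 = (-2)(k**4 + 3k**3 - 6k**2 - 28k - 24) + (-22k**3 - 150k**2 - 336k - 248)
  k**4 + 3k**3 - 6k**2 - 28k - 24 = (-(1/22)k + 21/121)(-22k**3 - 150k**2 - 336k - 248) + ((576/121)k**2 + (2304/121)k + 2304/121)
  -22k**3 - 150k**2 - 336k - 248 = (-(1331/288)k - 3751/288)((576/121)k**2 + (2304/121)k + 2304/121) + (0)
Last nonzero remainder: (576/121)k**2 + (2304/121)k + 2304/121. Dividing through by 576/121 gives the monic gcd k**2 + 4k + 4.
Then lcm(f, g) = f·g / gcd(f, g); expanding and making the result monic gives the answer.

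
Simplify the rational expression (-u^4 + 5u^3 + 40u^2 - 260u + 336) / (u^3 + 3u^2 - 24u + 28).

Repeated division with remainder:
  -u^4 + 5u^3 + 40u^2 - 260u + 336 = (-u + 8)(u^3 + 3u^2 - 24u + 28) + (-8u^2 - 40u + 112)
  u^3 + 3u^2 - 24u + 28 = (-(1/8)u + 1/4)(-8u^2 - 40u + 112) + (0)
Last nonzero remainder: -8u^2 - 40u + 112. Dividing through by -8 gives the monic gcd u^2 + 5u - 14.
Cancel u^2 + 5u - 14 from numerator and denominator to get the reduced form.

(-u^2 + 10u - 24)/(u - 2)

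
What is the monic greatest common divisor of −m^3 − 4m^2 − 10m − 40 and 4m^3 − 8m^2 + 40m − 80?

m^2 + 10

Apply the Euclidean algorithm:
  −m^3 − 4m^2 − 10m − 40 = (−1/4)(4m^3 − 8m^2 + 40m − 80) + (−6m^2 − 60)
  4m^3 − 8m^2 + 40m − 80 = (−(2/3)m + 4/3)(−6m^2 − 60) + (0)
Last nonzero remainder: −6m^2 − 60. Dividing through by −6 gives the monic gcd m^2 + 10.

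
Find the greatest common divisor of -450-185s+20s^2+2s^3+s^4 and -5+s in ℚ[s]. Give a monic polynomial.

Repeated division with remainder:
  s^4+2s^3+20s^2-185s-450 = (s^3+7s^2+55s+90)(s-5) + (0)
The last nonzero remainder s-5 is already monic.

-5+s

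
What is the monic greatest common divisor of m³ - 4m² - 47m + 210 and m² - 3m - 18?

m - 6

By polynomial division,
  m³ - 4m² - 47m + 210 = (m - 1)(m² - 3m - 18) + (-32m + 192)
  m² - 3m - 18 = (-(1/32)m - 3/32)(-32m + 192) + (0)
Last nonzero remainder: -32m + 192. Dividing through by -32 gives the monic gcd m - 6.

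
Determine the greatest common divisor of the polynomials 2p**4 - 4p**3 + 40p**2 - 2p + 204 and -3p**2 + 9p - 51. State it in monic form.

Repeated division with remainder:
  2p**4 - 4p**3 + 40p**2 - 2p + 204 = (-(2/3)p**2 - (2/3)p - 4)(-3p**2 + 9p - 51) + (0)
Last nonzero remainder: -3p**2 + 9p - 51. Dividing through by -3 gives the monic gcd p**2 - 3p + 17.

p**2 - 3p + 17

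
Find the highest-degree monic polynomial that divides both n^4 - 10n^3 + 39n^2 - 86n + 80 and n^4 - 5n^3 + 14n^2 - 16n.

n^3 - 5n^2 + 14n - 16

Repeated division with remainder:
  n^4 - 10n^3 + 39n^2 - 86n + 80 = (n^4 - 5n^3 + 14n^2 - 16n) + (-5n^3 + 25n^2 - 70n + 80)
  n^4 - 5n^3 + 14n^2 - 16n = (-(1/5)n)(-5n^3 + 25n^2 - 70n + 80) + (0)
Last nonzero remainder: -5n^3 + 25n^2 - 70n + 80. Dividing through by -5 gives the monic gcd n^3 - 5n^2 + 14n - 16.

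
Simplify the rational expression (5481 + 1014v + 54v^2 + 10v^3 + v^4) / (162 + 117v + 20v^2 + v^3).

(609 + 45v + v^2 + v^3)/(18 + 11v + v^2)

By polynomial division,
  v^4 + 10v^3 + 54v^2 + 1014v + 5481 = (v − 10)(v^3 + 20v^2 + 117v + 162) + (137v^2 + 2022v + 7101)
  v^3 + 20v^2 + 117v + 162 = ((1/137)v + 718/18769)(137v^2 + 2022v + 7101) + (−(228660/18769)v − 2057940/18769)
  137v^2 + 2022v + 7101 = (−(2571353/228660)v − 4936247/76220)(−(228660/18769)v − 2057940/18769) + (0)
Last nonzero remainder: −(228660/18769)v − 2057940/18769. Dividing through by −228660/18769 gives the monic gcd v + 9.
Cancel v + 9 from numerator and denominator to get the reduced form.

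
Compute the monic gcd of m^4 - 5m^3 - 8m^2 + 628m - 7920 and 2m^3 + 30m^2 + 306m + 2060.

m + 10

Apply the Euclidean algorithm:
  m^4 - 5m^3 - 8m^2 + 628m - 7920 = ((1/2)m - 10)(2m^3 + 30m^2 + 306m + 2060) + (139m^2 + 2658m + 12680)
  2m^3 + 30m^2 + 306m + 2060 = ((2/139)m - 1146/19321)(139m^2 + 2658m + 12680) + ((5433254/19321)m + 54332540/19321)
  139m^2 + 2658m + 12680 = ((2685619/5433254)m + 12249514/2716627)((5433254/19321)m + 54332540/19321) + (0)
Last nonzero remainder: (5433254/19321)m + 54332540/19321. Dividing through by 5433254/19321 gives the monic gcd m + 10.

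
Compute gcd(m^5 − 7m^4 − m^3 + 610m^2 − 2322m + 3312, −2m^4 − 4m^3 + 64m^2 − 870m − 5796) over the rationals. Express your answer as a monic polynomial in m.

m^2 − 11m + 69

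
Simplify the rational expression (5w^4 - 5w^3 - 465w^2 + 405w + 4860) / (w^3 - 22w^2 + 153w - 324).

Repeated division with remainder:
  5w^4 - 5w^3 - 465w^2 + 405w + 4860 = (5w + 105)(w^3 - 22w^2 + 153w - 324) + (1080w^2 - 14040w + 38880)
  w^3 - 22w^2 + 153w - 324 = ((1/1080)w - 1/120)(1080w^2 - 14040w + 38880) + (0)
Last nonzero remainder: 1080w^2 - 14040w + 38880. Dividing through by 1080 gives the monic gcd w^2 - 13w + 36.
Cancel w^2 - 13w + 36 from numerator and denominator to get the reduced form.

(5w^2 + 60w + 135)/(w - 9)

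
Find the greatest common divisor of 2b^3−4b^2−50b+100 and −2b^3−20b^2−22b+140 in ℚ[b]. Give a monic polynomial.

Repeated division with remainder:
  2b^3−4b^2−50b+100 = (−1)(−2b^3−20b^2−22b+140) + (−24b^2−72b+240)
  −2b^3−20b^2−22b+140 = ((1/12)b+7/12)(−24b^2−72b+240) + (0)
Last nonzero remainder: −24b^2−72b+240. Dividing through by −24 gives the monic gcd b^2+3b−10.

b^2+3b−10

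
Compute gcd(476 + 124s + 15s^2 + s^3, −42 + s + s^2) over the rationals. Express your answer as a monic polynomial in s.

7 + s

Euclidean algorithm in ℚ[s]:
  s^3 + 15s^2 + 124s + 476 = (s + 14)(s^2 + s − 42) + (152s + 1064)
  s^2 + s − 42 = ((1/152)s − 3/76)(152s + 1064) + (0)
Last nonzero remainder: 152s + 1064. Dividing through by 152 gives the monic gcd s + 7.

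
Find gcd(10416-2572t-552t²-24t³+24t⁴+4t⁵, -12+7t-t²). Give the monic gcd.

Apply the Euclidean algorithm:
  4t⁵+24t⁴-24t³-552t²-2572t+10416 = (-4t³-52t²-292t-868)(-t²+7t-12) + (0)
Last nonzero remainder: -t²+7t-12. Dividing through by -1 gives the monic gcd t²-7t+12.

12-7t+t²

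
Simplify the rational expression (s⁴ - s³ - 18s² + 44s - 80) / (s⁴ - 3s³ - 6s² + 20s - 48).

(s + 5)/(s + 3)

By polynomial division,
  s⁴ - s³ - 18s² + 44s - 80 = (s⁴ - 3s³ - 6s² + 20s - 48) + (2s³ - 12s² + 24s - 32)
  s⁴ - 3s³ - 6s² + 20s - 48 = ((1/2)s + 3/2)(2s³ - 12s² + 24s - 32) + (0)
Last nonzero remainder: 2s³ - 12s² + 24s - 32. Dividing through by 2 gives the monic gcd s³ - 6s² + 12s - 16.
Cancel s³ - 6s² + 12s - 16 from numerator and denominator to get the reduced form.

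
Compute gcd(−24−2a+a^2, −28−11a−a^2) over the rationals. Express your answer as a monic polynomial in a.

4+a

Repeated division with remainder:
  a^2−2a−24 = (−1)(−a^2−11a−28) + (−13a−52)
  −a^2−11a−28 = ((1/13)a+7/13)(−13a−52) + (0)
Last nonzero remainder: −13a−52. Dividing through by −13 gives the monic gcd a+4.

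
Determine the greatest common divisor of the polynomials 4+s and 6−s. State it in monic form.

1

Repeated division with remainder:
  s+4 = (−1)(−s+6) + (10)
  −s+6 = (−(1/10)s+3/5)(10) + (0)
The last nonzero remainder is the constant 10, so the polynomials are coprime and gcd = 1.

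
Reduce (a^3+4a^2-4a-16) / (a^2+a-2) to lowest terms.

Euclidean algorithm in ℚ[a]:
  a^3+4a^2-4a-16 = (a+3)(a^2+a-2) + (-5a-10)
  a^2+a-2 = (-(1/5)a+1/5)(-5a-10) + (0)
Last nonzero remainder: -5a-10. Dividing through by -5 gives the monic gcd a+2.
Cancel a+2 from numerator and denominator to get the reduced form.

(a^2+2a-8)/(a-1)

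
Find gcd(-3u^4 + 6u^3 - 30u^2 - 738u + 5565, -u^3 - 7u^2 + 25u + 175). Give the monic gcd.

u^2 + 2u - 35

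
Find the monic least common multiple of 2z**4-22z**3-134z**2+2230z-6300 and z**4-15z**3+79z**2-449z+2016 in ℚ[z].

Apply the Euclidean algorithm:
  2z**4-22z**3-134z**2+2230z-6300 = (2)(z**4-15z**3+79z**2-449z+2016) + (8z**3-292z**2+3128z-10332)
  z**4-15z**3+79z**2-449z+2016 = ((1/8)z+43/16)(8z**3-292z**2+3128z-10332) + ((1891/4)z**2-7564z+119133/4)
  8z**3-292z**2+3128z-10332 = ((32/1891)z-656/1891)((1891/4)z**2-7564z+119133/4) + (0)
Last nonzero remainder: (1891/4)z**2-7564z+119133/4. Dividing through by 1891/4 gives the monic gcd z**2-16z+63.
Then lcm(f, g) = f·g / gcd(f, g); expanding and making the result monic gives the answer.

z**6-10z**5-46z**4+696z**3-4179z**2+32530z-100800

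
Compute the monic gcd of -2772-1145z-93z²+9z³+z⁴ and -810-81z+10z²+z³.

9+z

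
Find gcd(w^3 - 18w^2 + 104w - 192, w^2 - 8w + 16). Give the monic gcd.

w - 4

Apply the Euclidean algorithm:
  w^3 - 18w^2 + 104w - 192 = (w - 10)(w^2 - 8w + 16) + (8w - 32)
  w^2 - 8w + 16 = ((1/8)w - 1/2)(8w - 32) + (0)
Last nonzero remainder: 8w - 32. Dividing through by 8 gives the monic gcd w - 4.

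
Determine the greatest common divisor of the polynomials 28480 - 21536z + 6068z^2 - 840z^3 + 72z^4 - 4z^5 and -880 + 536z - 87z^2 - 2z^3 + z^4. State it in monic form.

By polynomial division,
  -4z^5 + 72z^4 - 840z^3 + 6068z^2 - 21536z + 28480 = (-4z + 64)(z^4 - 2z^3 - 87z^2 + 536z - 880) + (-1060z^3 + 13780z^2 - 59360z + 84800)
  z^4 - 2z^3 - 87z^2 + 536z - 880 = (-(1/1060)z - 11/1060)(-1060z^3 + 13780z^2 - 59360z + 84800) + (0)
Last nonzero remainder: -1060z^3 + 13780z^2 - 59360z + 84800. Dividing through by -1060 gives the monic gcd z^3 - 13z^2 + 56z - 80.

-80 + 56z - 13z^2 + z^3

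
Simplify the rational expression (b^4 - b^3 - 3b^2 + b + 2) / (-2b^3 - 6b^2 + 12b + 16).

Euclidean algorithm in ℚ[b]:
  b^4 - b^3 - 3b^2 + b + 2 = (-(1/2)b + 2)(-2b^3 - 6b^2 + 12b + 16) + (15b^2 - 15b - 30)
  -2b^3 - 6b^2 + 12b + 16 = (-(2/15)b - 8/15)(15b^2 - 15b - 30) + (0)
Last nonzero remainder: 15b^2 - 15b - 30. Dividing through by 15 gives the monic gcd b^2 - b - 2.
Cancel b^2 - b - 2 from numerator and denominator to get the reduced form.

(-b^2 + 1)/(2b + 8)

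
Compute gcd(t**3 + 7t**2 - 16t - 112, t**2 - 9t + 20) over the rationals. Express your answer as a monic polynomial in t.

t - 4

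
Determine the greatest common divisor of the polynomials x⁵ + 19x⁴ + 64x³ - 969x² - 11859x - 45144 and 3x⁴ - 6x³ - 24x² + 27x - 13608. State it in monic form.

Repeated division with remainder:
  x⁵ + 19x⁴ + 64x³ - 969x² - 11859x - 45144 = ((1/3)x + 7)(3x⁴ - 6x³ - 24x² + 27x - 13608) + (114x³ - 810x² - 7512x + 50112)
  3x⁴ - 6x³ - 24x² + 27x - 13608 = ((1/38)x + 97/722)(114x³ - 810x² - 7512x + 50112) + ((101985/361)x² - (101985/361)x - 7342920/361)
  114x³ - 810x² - 7512x + 50112 = ((13718/33995)x - 83752/33995)((101985/361)x² - (101985/361)x - 7342920/361) + (0)
Last nonzero remainder: (101985/361)x² - (101985/361)x - 7342920/361. Dividing through by 101985/361 gives the monic gcd x² - x - 72.

x² - x - 72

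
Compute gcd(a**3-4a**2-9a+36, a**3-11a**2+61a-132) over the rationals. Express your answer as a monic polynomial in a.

Apply the Euclidean algorithm:
  a**3-4a**2-9a+36 = (a**3-11a**2+61a-132) + (7a**2-70a+168)
  a**3-11a**2+61a-132 = ((1/7)a-1/7)(7a**2-70a+168) + (27a-108)
  7a**2-70a+168 = ((7/27)a-14/9)(27a-108) + (0)
Last nonzero remainder: 27a-108. Dividing through by 27 gives the monic gcd a-4.

a-4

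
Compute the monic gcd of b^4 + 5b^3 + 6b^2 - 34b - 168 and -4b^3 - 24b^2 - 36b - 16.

b + 4

By polynomial division,
  b^4 + 5b^3 + 6b^2 - 34b - 168 = (-(1/4)b + 1/4)(-4b^3 - 24b^2 - 36b - 16) + (3b^2 - 29b - 164)
  -4b^3 - 24b^2 - 36b - 16 = (-(4/3)b - 188/9)(3b^2 - 29b - 164) + (-(7744/9)b - 30976/9)
  3b^2 - 29b - 164 = (-(27/7744)b + 369/7744)(-(7744/9)b - 30976/9) + (0)
Last nonzero remainder: -(7744/9)b - 30976/9. Dividing through by -7744/9 gives the monic gcd b + 4.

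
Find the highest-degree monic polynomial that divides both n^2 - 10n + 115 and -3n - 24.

1

Repeated division with remainder:
  n^2 - 10n + 115 = (-(1/3)n + 6)(-3n - 24) + (259)
  -3n - 24 = (-(3/259)n - 24/259)(259) + (0)
The last nonzero remainder is the constant 259, so the polynomials are coprime and gcd = 1.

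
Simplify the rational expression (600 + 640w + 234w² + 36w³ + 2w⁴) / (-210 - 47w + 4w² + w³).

(20 + 14w + 2w²)/(-7 + w)

Repeated division with remainder:
  2w⁴ + 36w³ + 234w² + 640w + 600 = (2w + 28)(w³ + 4w² - 47w - 210) + (216w² + 2376w + 6480)
  w³ + 4w² - 47w - 210 = ((1/216)w - 7/216)(216w² + 2376w + 6480) + (0)
Last nonzero remainder: 216w² + 2376w + 6480. Dividing through by 216 gives the monic gcd w² + 11w + 30.
Cancel w² + 11w + 30 from numerator and denominator to get the reduced form.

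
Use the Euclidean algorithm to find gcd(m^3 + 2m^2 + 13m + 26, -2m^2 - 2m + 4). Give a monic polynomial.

Apply the Euclidean algorithm:
  m^3 + 2m^2 + 13m + 26 = (-(1/2)m - 1/2)(-2m^2 - 2m + 4) + (14m + 28)
  -2m^2 - 2m + 4 = (-(1/7)m + 1/7)(14m + 28) + (0)
Last nonzero remainder: 14m + 28. Dividing through by 14 gives the monic gcd m + 2.

m + 2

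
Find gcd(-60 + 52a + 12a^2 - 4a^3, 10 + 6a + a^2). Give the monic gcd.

Repeated division with remainder:
  -4a^3 + 12a^2 + 52a - 60 = (-4a + 36)(a^2 + 6a + 10) + (-124a - 420)
  a^2 + 6a + 10 = (-(1/124)a - 81/3844)(-124a - 420) + (1105/961)
  -124a - 420 = (-(119164/1105)a - 80724/221)(1105/961) + (0)
The last nonzero remainder is the constant 1105/961, so the polynomials are coprime and gcd = 1.

1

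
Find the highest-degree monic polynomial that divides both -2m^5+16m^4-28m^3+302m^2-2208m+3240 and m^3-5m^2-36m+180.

m^2-11m+30

Apply the Euclidean algorithm:
  -2m^5+16m^4-28m^3+302m^2-2208m+3240 = (-2m^2+6m-70)(m^3-5m^2-36m+180) + (528m^2-5808m+15840)
  m^3-5m^2-36m+180 = ((1/528)m+1/88)(528m^2-5808m+15840) + (0)
Last nonzero remainder: 528m^2-5808m+15840. Dividing through by 528 gives the monic gcd m^2-11m+30.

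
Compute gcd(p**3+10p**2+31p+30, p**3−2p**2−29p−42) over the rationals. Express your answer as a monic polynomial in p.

p**2+5p+6

Apply the Euclidean algorithm:
  p**3+10p**2+31p+30 = (p**3−2p**2−29p−42) + (12p**2+60p+72)
  p**3−2p**2−29p−42 = ((1/12)p−7/12)(12p**2+60p+72) + (0)
Last nonzero remainder: 12p**2+60p+72. Dividing through by 12 gives the monic gcd p**2+5p+6.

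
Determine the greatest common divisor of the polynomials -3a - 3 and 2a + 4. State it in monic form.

1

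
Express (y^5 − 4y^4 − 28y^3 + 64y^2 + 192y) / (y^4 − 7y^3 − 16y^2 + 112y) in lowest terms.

(y^2 − 4y − 12)/(y − 7)

Repeated division with remainder:
  y^5 − 4y^4 − 28y^3 + 64y^2 + 192y = (y + 3)(y^4 − 7y^3 − 16y^2 + 112y) + (9y^3 − 144y)
  y^4 − 7y^3 − 16y^2 + 112y = ((1/9)y − 7/9)(9y^3 − 144y) + (0)
Last nonzero remainder: 9y^3 − 144y. Dividing through by 9 gives the monic gcd y^3 − 16y.
Cancel y^3 − 16y from numerator and denominator to get the reduced form.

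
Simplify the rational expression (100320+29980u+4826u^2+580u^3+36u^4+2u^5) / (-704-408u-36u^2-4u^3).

(-570-125u-11u^2-u^3)/(4+2u)

Euclidean algorithm in ℚ[u]:
  2u^5+36u^4+580u^3+4826u^2+29980u+100320 = (-(1/2)u^2-(9/2)u-107/2)(-4u^3-36u^2-408u-704) + (712u^2+4984u+62656)
  -4u^3-36u^2-408u-704 = (-(1/178)u-1/89)(712u^2+4984u+62656) + (0)
Last nonzero remainder: 712u^2+4984u+62656. Dividing through by 712 gives the monic gcd u^2+7u+88.
Cancel u^2+7u+88 from numerator and denominator to get the reduced form.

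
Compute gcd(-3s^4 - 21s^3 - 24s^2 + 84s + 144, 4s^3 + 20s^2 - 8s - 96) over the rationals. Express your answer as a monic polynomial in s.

s^3 + 5s^2 - 2s - 24

Euclidean algorithm in ℚ[s]:
  -3s^4 - 21s^3 - 24s^2 + 84s + 144 = (-(3/4)s - 3/2)(4s^3 + 20s^2 - 8s - 96) + (0)
Last nonzero remainder: 4s^3 + 20s^2 - 8s - 96. Dividing through by 4 gives the monic gcd s^3 + 5s^2 - 2s - 24.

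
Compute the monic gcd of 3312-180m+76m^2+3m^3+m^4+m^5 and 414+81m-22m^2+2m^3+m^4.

Repeated division with remainder:
  m^5+m^4+3m^3+76m^2-180m+3312 = (m-1)(m^4+2m^3-22m^2+81m+414) + (27m^3-27m^2-513m+3726)
  m^4+2m^3-22m^2+81m+414 = ((1/27)m+1/9)(27m^3-27m^2-513m+3726) + (0)
Last nonzero remainder: 27m^3-27m^2-513m+3726. Dividing through by 27 gives the monic gcd m^3-m^2-19m+138.

138-19m-m^2+m^3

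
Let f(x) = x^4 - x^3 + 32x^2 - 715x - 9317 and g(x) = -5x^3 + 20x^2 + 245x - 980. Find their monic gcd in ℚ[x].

Euclidean algorithm in ℚ[x]:
  x^4 - x^3 + 32x^2 - 715x - 9317 = (-(1/5)x - 3/5)(-5x^3 + 20x^2 + 245x - 980) + (93x^2 - 764x - 9905)
  -5x^3 + 20x^2 + 245x - 980 = (-(5/93)x - 1960/8649)(93x^2 - 764x - 9905) + (-(3984260/8649)x - 27889820/8649)
  93x^2 - 764x - 9905 = (-(804357/3984260)x + 2447667/796852)(-(3984260/8649)x - 27889820/8649) + (0)
Last nonzero remainder: -(3984260/8649)x - 27889820/8649. Dividing through by -3984260/8649 gives the monic gcd x + 7.

x + 7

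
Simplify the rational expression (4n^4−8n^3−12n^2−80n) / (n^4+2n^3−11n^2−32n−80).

Euclidean algorithm in ℚ[n]:
  4n^4−8n^3−12n^2−80n = (4)(n^4+2n^3−11n^2−32n−80) + (−16n^3+32n^2+48n+320)
  n^4+2n^3−11n^2−32n−80 = (−(1/16)n−1/4)(−16n^3+32n^2+48n+320) + (0)
Last nonzero remainder: −16n^3+32n^2+48n+320. Dividing through by −16 gives the monic gcd n^3−2n^2−3n−20.
Cancel n^3−2n^2−3n−20 from numerator and denominator to get the reduced form.

(4n)/(n+4)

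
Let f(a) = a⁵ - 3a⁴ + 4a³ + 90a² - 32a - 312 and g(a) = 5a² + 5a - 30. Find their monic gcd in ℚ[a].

Repeated division with remainder:
  a⁵ - 3a⁴ + 4a³ + 90a² - 32a - 312 = ((1/5)a³ - (4/5)a² + (14/5)a + 52/5)(5a² + 5a - 30) + (0)
Last nonzero remainder: 5a² + 5a - 30. Dividing through by 5 gives the monic gcd a² + a - 6.

a² + a - 6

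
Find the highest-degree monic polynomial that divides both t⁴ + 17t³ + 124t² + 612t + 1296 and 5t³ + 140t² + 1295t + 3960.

t + 9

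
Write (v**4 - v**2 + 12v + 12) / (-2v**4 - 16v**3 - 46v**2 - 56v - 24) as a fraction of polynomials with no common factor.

(-v**2 + 3v - 6)/(2v**2 + 10v + 12)

Repeated division with remainder:
  v**4 - v**2 + 12v + 12 = (-1/2)(-2v**4 - 16v**3 - 46v**2 - 56v - 24) + (-8v**3 - 24v**2 - 16v)
  -2v**4 - 16v**3 - 46v**2 - 56v - 24 = ((1/4)v + 5/4)(-8v**3 - 24v**2 - 16v) + (-12v**2 - 36v - 24)
  -8v**3 - 24v**2 - 16v = ((2/3)v)(-12v**2 - 36v - 24) + (0)
Last nonzero remainder: -12v**2 - 36v - 24. Dividing through by -12 gives the monic gcd v**2 + 3v + 2.
Cancel v**2 + 3v + 2 from numerator and denominator to get the reduced form.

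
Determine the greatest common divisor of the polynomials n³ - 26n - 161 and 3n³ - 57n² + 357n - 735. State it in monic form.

Euclidean algorithm in ℚ[n]:
  n³ - 26n - 161 = (1/3)(3n³ - 57n² + 357n - 735) + (19n² - 145n + 84)
  3n³ - 57n² + 357n - 735 = ((3/19)n - 648/361)(19n² - 145n + 84) + ((30129/361)n - 210903/361)
  19n² - 145n + 84 = ((6859/30129)n - 1444/10043)((30129/361)n - 210903/361) + (0)
Last nonzero remainder: (30129/361)n - 210903/361. Dividing through by 30129/361 gives the monic gcd n - 7.

n - 7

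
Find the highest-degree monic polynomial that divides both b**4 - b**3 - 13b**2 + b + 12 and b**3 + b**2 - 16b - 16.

By polynomial division,
  b**4 - b**3 - 13b**2 + b + 12 = (b - 2)(b**3 + b**2 - 16b - 16) + (5b**2 - 15b - 20)
  b**3 + b**2 - 16b - 16 = ((1/5)b + 4/5)(5b**2 - 15b - 20) + (0)
Last nonzero remainder: 5b**2 - 15b - 20. Dividing through by 5 gives the monic gcd b**2 - 3b - 4.

b**2 - 3b - 4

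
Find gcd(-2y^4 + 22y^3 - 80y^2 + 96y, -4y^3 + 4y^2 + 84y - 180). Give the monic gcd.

y - 3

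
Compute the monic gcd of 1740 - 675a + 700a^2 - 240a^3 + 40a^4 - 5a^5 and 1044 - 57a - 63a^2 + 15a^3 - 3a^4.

-116 + 45a - 8a^2 + a^3

Euclidean algorithm in ℚ[a]:
  -5a^5 + 40a^4 - 240a^3 + 700a^2 - 675a + 1740 = ((5/3)a - 5)(-3a^4 + 15a^3 - 63a^2 - 57a + 1044) + (-60a^3 + 480a^2 - 2700a + 6960)
  -3a^4 + 15a^3 - 63a^2 - 57a + 1044 = ((1/20)a + 3/20)(-60a^3 + 480a^2 - 2700a + 6960) + (0)
Last nonzero remainder: -60a^3 + 480a^2 - 2700a + 6960. Dividing through by -60 gives the monic gcd a^3 - 8a^2 + 45a - 116.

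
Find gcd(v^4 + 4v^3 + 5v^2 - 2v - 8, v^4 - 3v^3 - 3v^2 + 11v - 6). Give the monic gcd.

Euclidean algorithm in ℚ[v]:
  v^4 + 4v^3 + 5v^2 - 2v - 8 = (v^4 - 3v^3 - 3v^2 + 11v - 6) + (7v^3 + 8v^2 - 13v - 2)
  v^4 - 3v^3 - 3v^2 + 11v - 6 = ((1/7)v - 29/49)(7v^3 + 8v^2 - 13v - 2) + ((176/49)v^2 + (176/49)v - 352/49)
  7v^3 + 8v^2 - 13v - 2 = ((343/176)v + 49/176)((176/49)v^2 + (176/49)v - 352/49) + (0)
Last nonzero remainder: (176/49)v^2 + (176/49)v - 352/49. Dividing through by 176/49 gives the monic gcd v^2 + v - 2.

v^2 + v - 2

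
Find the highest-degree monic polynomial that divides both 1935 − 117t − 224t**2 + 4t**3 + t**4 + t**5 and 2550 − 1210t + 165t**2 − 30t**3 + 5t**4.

15 − 8t + t**2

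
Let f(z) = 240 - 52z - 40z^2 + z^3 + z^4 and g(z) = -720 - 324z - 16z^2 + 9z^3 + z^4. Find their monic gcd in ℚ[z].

-120 - 34z + 3z^2 + z^3

By polynomial division,
  z^4 + z^3 - 40z^2 - 52z + 240 = (z^4 + 9z^3 - 16z^2 - 324z - 720) + (-8z^3 - 24z^2 + 272z + 960)
  z^4 + 9z^3 - 16z^2 - 324z - 720 = (-(1/8)z - 3/4)(-8z^3 - 24z^2 + 272z + 960) + (0)
Last nonzero remainder: -8z^3 - 24z^2 + 272z + 960. Dividing through by -8 gives the monic gcd z^3 + 3z^2 - 34z - 120.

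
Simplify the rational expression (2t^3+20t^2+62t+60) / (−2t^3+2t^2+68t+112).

(−t^2−8t−15)/(t^2−3t−28)

Repeated division with remainder:
  2t^3+20t^2+62t+60 = (−1)(−2t^3+2t^2+68t+112) + (22t^2+130t+172)
  −2t^3+2t^2+68t+112 = (−(1/11)t+76/121)(22t^2+130t+172) + ((240/121)t+480/121)
  22t^2+130t+172 = ((1331/120)t+5203/120)((240/121)t+480/121) + (0)
Last nonzero remainder: (240/121)t+480/121. Dividing through by 240/121 gives the monic gcd t+2.
Cancel t+2 from numerator and denominator to get the reduced form.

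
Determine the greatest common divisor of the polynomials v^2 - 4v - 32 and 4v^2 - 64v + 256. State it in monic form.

v - 8

Repeated division with remainder:
  v^2 - 4v - 32 = (1/4)(4v^2 - 64v + 256) + (12v - 96)
  4v^2 - 64v + 256 = ((1/3)v - 8/3)(12v - 96) + (0)
Last nonzero remainder: 12v - 96. Dividing through by 12 gives the monic gcd v - 8.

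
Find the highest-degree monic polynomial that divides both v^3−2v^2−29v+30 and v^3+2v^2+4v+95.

Apply the Euclidean algorithm:
  v^3−2v^2−29v+30 = (v^3+2v^2+4v+95) + (−4v^2−33v−65)
  v^3+2v^2+4v+95 = (−(1/4)v+25/16)(−4v^2−33v−65) + ((629/16)v+3145/16)
  −4v^2−33v−65 = (−(64/629)v−208/629)((629/16)v+3145/16) + (0)
Last nonzero remainder: (629/16)v+3145/16. Dividing through by 629/16 gives the monic gcd v+5.

v+5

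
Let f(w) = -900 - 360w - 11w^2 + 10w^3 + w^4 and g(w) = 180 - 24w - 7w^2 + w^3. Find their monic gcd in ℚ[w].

-30 - w + w^2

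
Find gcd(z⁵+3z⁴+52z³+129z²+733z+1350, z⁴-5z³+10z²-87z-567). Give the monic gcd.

Apply the Euclidean algorithm:
  z⁵+3z⁴+52z³+129z²+733z+1350 = (z+8)(z⁴-5z³+10z²-87z-567) + (82z³+136z²+1996z+5886)
  z⁴-5z³+10z²-87z-567 = ((1/82)z-273/3362)(82z³+136z²+1996z+5886) + (-(5544/1681)z²+(5544/1681)z-149688/1681)
  82z³+136z²+1996z+5886 = (-(68921/2772)z-183229/2772)(-(5544/1681)z²+(5544/1681)z-149688/1681) + (0)
Last nonzero remainder: -(5544/1681)z²+(5544/1681)z-149688/1681. Dividing through by -5544/1681 gives the monic gcd z²-z+27.

z²-z+27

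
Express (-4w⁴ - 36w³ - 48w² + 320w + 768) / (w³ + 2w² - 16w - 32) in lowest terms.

Repeated division with remainder:
  -4w⁴ - 36w³ - 48w² + 320w + 768 = (-4w - 28)(w³ + 2w² - 16w - 32) + (-56w² - 256w - 128)
  w³ + 2w² - 16w - 32 = (-(1/56)w + 9/196)(-56w² - 256w - 128) + (-(320/49)w - 1280/49)
  -56w² - 256w - 128 = ((343/40)w + 49/10)(-(320/49)w - 1280/49) + (0)
Last nonzero remainder: -(320/49)w - 1280/49. Dividing through by -320/49 gives the monic gcd w + 4.
Cancel w + 4 from numerator and denominator to get the reduced form.

(-4w³ - 20w² + 32w + 192)/(w² - 2w - 8)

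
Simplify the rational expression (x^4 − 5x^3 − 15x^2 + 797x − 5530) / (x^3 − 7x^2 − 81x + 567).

Euclidean algorithm in ℚ[x]:
  x^4 − 5x^3 − 15x^2 + 797x − 5530 = (x + 2)(x^3 − 7x^2 − 81x + 567) + (80x^2 + 392x − 6664)
  x^3 − 7x^2 − 81x + 567 = ((1/80)x − 119/800)(80x^2 + 392x − 6664) + ((6061/100)x − 42427/100)
  80x^2 + 392x − 6664 = ((8000/6061)x + 95200/6061)((6061/100)x − 42427/100) + (0)
Last nonzero remainder: (6061/100)x − 42427/100. Dividing through by 6061/100 gives the monic gcd x − 7.
Cancel x − 7 from numerator and denominator to get the reduced form.

(x^3 + 2x^2 − x + 790)/(x^2 − 81)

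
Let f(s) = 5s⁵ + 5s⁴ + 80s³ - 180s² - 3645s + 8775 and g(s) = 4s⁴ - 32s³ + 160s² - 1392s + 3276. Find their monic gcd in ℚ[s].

s³ - s² + 33s - 117

Euclidean algorithm in ℚ[s]:
  5s⁵ + 5s⁴ + 80s³ - 180s² - 3645s + 8775 = ((5/4)s + 45/4)(4s⁴ - 32s³ + 160s² - 1392s + 3276) + (240s³ - 240s² + 7920s - 28080)
  4s⁴ - 32s³ + 160s² - 1392s + 3276 = ((1/60)s - 7/60)(240s³ - 240s² + 7920s - 28080) + (0)
Last nonzero remainder: 240s³ - 240s² + 7920s - 28080. Dividing through by 240 gives the monic gcd s³ - s² + 33s - 117.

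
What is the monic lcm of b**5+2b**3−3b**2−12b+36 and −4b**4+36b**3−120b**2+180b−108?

Euclidean algorithm in ℚ[b]:
  b**5+2b**3−3b**2−12b+36 = (−(1/4)b−9/4)(−4b**4+36b**3−120b**2+180b−108) + (53b**3−228b**2+366b−207)
  −4b**4+36b**3−120b**2+180b−108 = (−(4/53)b+996/2809)(53b**3−228b**2+366b−207) + (−(32400/2809)b**2+(97200/2809)b−97200/2809)
  53b**3−228b**2+366b−207 = (−(148877/32400)b+64607/10800)(−(32400/2809)b**2+(97200/2809)b−97200/2809) + (0)
Last nonzero remainder: −(32400/2809)b**2+(97200/2809)b−97200/2809. Dividing through by −32400/2809 gives the monic gcd b**2−3b+3.
Then lcm(f, g) = f·g / gcd(f, g); expanding and making the result monic gives the answer.

b**7−6b**6+11b**5−15b**4+24b**3+81b**2−324b+324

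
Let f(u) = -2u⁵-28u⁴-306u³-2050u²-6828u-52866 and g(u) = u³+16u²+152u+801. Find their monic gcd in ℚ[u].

u³+16u²+152u+801

Repeated division with remainder:
  -2u⁵-28u⁴-306u³-2050u²-6828u-52866 = (-2u²+4u-66)(u³+16u²+152u+801) + (0)
The last nonzero remainder u³+16u²+152u+801 is already monic.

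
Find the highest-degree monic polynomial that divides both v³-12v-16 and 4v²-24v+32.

v-4

Repeated division with remainder:
  v³-12v-16 = ((1/4)v+3/2)(4v²-24v+32) + (16v-64)
  4v²-24v+32 = ((1/4)v-1/2)(16v-64) + (0)
Last nonzero remainder: 16v-64. Dividing through by 16 gives the monic gcd v-4.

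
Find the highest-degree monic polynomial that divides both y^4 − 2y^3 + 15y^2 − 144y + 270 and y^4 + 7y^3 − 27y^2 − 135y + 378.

y^2 − 6y + 9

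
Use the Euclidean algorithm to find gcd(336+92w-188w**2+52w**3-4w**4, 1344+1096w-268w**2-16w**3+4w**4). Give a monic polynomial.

-7-6w+w**2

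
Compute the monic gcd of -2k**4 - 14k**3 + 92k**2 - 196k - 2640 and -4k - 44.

k + 11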